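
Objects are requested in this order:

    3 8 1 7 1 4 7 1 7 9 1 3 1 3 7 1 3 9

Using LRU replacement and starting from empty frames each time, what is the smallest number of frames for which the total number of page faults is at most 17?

2

f=1: 18 faults
f=2: 14 faults
f=3: 9 faults
f=4: 7 faults
f=5: 7 faults
f=6: 6 faults
Smallest f with faults ≤ 17 is 2.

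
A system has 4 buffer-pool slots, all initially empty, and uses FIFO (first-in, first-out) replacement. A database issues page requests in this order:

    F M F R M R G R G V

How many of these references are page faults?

5

F: miss, frames {F}
M: miss, frames {F,M}
F: hit
R: miss, frames {F,M,R}
M: hit
R: hit
G: miss, frames {F,M,R,G}
R: hit
G: hit
V: miss, evict F, frames {M,R,G,V}
Page faults: 5.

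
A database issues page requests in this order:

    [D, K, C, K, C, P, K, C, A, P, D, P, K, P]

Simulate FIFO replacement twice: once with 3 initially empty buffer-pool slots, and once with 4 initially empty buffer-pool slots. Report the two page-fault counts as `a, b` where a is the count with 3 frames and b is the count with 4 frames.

3 frames: F F F . . F . . F . F . F F → 8 faults.
4 frames: F F F . . F . . F . F . F . → 7 faults.
7 < 8: adding a frame reduced faults, as is typical.

8, 7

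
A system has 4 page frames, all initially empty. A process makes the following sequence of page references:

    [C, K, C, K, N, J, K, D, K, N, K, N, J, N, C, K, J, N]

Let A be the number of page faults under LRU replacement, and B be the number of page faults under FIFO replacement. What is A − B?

-2

Under LRU: F F . . F F . F . . . . . . F . . . → 6 faults.
Under FIFO: F F . . F F . F . . . . . . F F . F → 8 faults.
A − B = 6 − 8 = -2.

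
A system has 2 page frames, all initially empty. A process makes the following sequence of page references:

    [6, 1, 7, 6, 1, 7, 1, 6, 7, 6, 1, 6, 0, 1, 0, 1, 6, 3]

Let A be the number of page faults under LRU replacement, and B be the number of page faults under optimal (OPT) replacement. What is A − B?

Under LRU: F F F F F F . F F . F . F F . . F F → 13 faults.
Under OPT: F F F . F . . F . . F . F . . . F F → 9 faults.
A − B = 13 − 9 = 4.

4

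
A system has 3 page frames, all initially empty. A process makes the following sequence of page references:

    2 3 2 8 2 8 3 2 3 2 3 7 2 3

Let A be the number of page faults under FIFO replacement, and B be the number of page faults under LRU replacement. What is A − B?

Under FIFO: F F . F . . . . . . . F F F → 6 faults.
Under LRU: F F . F . . . . . . . F . . → 4 faults.
A − B = 6 − 4 = 2.

2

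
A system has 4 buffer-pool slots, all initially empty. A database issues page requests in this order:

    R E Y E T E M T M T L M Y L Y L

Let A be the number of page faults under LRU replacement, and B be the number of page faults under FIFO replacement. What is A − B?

Under LRU: F F F . F . F . . . F . F . . . → 7 faults.
Under FIFO: F F F . F . F . . . F . . . . . → 6 faults.
A − B = 7 − 6 = 1.

1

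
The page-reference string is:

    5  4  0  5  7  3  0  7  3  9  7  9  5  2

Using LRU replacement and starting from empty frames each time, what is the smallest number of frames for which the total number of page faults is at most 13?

2

f=1: 14 faults
f=2: 13 faults
f=3: 9 faults
f=4: 8 faults
f=5: 7 faults
f=6: 7 faults
f=7: 7 faults
Smallest f with faults ≤ 13 is 2.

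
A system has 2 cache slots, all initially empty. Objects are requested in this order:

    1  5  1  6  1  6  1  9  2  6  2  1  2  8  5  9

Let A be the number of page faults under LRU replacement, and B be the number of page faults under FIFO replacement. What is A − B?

-2

Under LRU: F F . F . . . F F F . F . F F F → 10 faults.
Under FIFO: F F . F F . . F F F . F F F F F → 12 faults.
A − B = 10 − 12 = -2.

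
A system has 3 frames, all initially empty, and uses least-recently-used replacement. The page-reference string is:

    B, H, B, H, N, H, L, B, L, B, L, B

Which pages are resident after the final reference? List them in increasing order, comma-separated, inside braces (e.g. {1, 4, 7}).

{B, H, L}

B: fault, frames {B}
H: fault, frames {B,H}
B: hit
H: hit
N: fault, frames {B,H,N}
H: hit
L: fault, evict B, frames {N,H,L}
B: fault, evict N, frames {H,L,B}
L: hit
B: hit
L: hit
B: hit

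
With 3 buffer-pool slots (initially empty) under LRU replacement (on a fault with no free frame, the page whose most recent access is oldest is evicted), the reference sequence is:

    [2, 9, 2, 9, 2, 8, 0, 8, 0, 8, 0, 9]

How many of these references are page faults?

5

2 -> fault, frames {2}
9 -> fault, frames {2,9}
2 -> hit
9 -> hit
2 -> hit
8 -> fault, frames {9,2,8}
0 -> fault, evict 9, frames {2,8,0}
8 -> hit
0 -> hit
8 -> hit
0 -> hit
9 -> fault, evict 2, frames {8,0,9}
Page faults: 5.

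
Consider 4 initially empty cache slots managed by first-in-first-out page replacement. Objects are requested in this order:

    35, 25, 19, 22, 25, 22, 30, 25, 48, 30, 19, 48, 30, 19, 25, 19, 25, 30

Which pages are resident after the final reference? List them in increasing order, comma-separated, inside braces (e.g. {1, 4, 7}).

35 -> miss, frames (35)
25 -> miss, frames (35 25)
19 -> miss, frames (35 25 19)
22 -> miss, frames (35 25 19 22)
25 -> hit
22 -> hit
30 -> miss, evict 35, frames (25 19 22 30)
25 -> hit
48 -> miss, evict 25, frames (19 22 30 48)
30 -> hit
19 -> hit
48 -> hit
30 -> hit
19 -> hit
25 -> miss, evict 19, frames (22 30 48 25)
19 -> miss, evict 22, frames (30 48 25 19)
25 -> hit
30 -> hit

{19, 25, 30, 48}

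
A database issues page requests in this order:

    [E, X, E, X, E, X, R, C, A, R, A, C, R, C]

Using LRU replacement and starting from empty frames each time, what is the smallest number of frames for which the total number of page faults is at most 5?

3

f=1: 14 faults
f=2: 8 faults
f=3: 5 faults
f=4: 5 faults
f=5: 5 faults
Smallest f with faults ≤ 5 is 3.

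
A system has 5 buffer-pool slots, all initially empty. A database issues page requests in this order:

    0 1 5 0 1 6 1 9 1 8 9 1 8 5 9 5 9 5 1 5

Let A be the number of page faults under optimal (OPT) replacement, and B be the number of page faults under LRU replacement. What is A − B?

Under OPT: F F F . . F . F . F . . . . . . . . . . → 6 faults.
Under LRU: F F F . . F . F . F . . . F . . . . . . → 7 faults.
A − B = 6 − 7 = -1.

-1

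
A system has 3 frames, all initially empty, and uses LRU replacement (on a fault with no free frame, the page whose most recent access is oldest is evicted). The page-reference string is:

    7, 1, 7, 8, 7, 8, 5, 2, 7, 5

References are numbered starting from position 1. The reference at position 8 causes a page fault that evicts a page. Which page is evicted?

7

pos 1: 7 → fault, frames {7}
pos 2: 1 → fault, frames {7,1}
pos 3: 7 → hit
pos 4: 8 → fault, frames {1,7,8}
pos 5: 7 → hit
pos 6: 8 → hit
pos 7: 5 → fault, evict 1, frames {7,8,5}
pos 8: 2 → fault, evict 7, frames {8,5,2}
At position 8, page 7 is evicted.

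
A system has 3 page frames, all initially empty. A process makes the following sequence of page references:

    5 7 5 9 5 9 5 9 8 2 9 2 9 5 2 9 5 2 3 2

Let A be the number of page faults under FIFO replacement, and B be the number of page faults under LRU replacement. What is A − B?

Under FIFO: F F . F . . . . F F . . . F . F . . F F → 9 faults.
Under LRU: F F . F . . . . F F . . . F . . . . F . → 7 faults.
A − B = 9 − 7 = 2.

2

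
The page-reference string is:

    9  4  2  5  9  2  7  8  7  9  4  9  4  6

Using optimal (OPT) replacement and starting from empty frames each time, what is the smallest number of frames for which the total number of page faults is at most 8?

f=1: 14 faults
f=2: 10 faults
f=3: 8 faults
f=4: 7 faults
f=5: 7 faults
f=6: 7 faults
f=7: 7 faults
Smallest f with faults ≤ 8 is 3.

3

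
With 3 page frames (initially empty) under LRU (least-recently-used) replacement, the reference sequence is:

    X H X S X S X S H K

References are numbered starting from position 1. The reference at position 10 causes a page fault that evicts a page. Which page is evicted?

X

pos 1: X -> miss, frames {X}
pos 2: H -> miss, frames {X,H}
pos 3: X -> hit
pos 4: S -> miss, frames {H,X,S}
pos 5: X -> hit
pos 6: S -> hit
pos 7: X -> hit
pos 8: S -> hit
pos 9: H -> hit
pos 10: K -> miss, evict X, frames {S,H,K}
At position 10, page X is evicted.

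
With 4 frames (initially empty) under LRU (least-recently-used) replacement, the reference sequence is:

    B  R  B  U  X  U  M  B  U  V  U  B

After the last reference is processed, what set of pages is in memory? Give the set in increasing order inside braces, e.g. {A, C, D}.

{B, M, U, V}

B: fault, frames [B]
R: fault, frames [B, R]
B: hit
U: fault, frames [R, B, U]
X: fault, frames [R, B, U, X]
U: hit
M: fault, evict R, frames [B, X, U, M]
B: hit
U: hit
V: fault, evict X, frames [M, B, U, V]
U: hit
B: hit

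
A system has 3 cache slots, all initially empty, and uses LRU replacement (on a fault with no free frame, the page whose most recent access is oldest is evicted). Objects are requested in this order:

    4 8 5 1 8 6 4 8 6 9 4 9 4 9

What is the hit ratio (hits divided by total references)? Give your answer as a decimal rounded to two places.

4 → fault, frames (4)
8 → fault, frames (4 8)
5 → fault, frames (4 8 5)
1 → fault, evict 4, frames (8 5 1)
8 → hit
6 → fault, evict 5, frames (1 8 6)
4 → fault, evict 1, frames (8 6 4)
8 → hit
6 → hit
9 → fault, evict 4, frames (8 6 9)
4 → fault, evict 8, frames (6 9 4)
9 → hit
4 → hit
9 → hit
Hits: 6 of 14 references → 6/14 = 0.4286.

0.43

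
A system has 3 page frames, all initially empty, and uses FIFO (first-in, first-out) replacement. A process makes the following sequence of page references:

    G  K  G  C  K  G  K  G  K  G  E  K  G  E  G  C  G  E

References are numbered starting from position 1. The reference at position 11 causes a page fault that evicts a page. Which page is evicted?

pos 1: G: miss, frames {G}
pos 2: K: miss, frames {G,K}
pos 3: G: hit
pos 4: C: miss, frames {G,K,C}
pos 5: K: hit
pos 6: G: hit
pos 7: K: hit
pos 8: G: hit
pos 9: K: hit
pos 10: G: hit
pos 11: E: miss, evict G, frames {K,C,E}
At position 11, page G is evicted.

G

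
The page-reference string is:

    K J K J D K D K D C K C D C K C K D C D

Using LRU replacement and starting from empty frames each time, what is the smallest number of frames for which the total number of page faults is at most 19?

f=1: 20 faults
f=2: 10 faults
f=3: 4 faults
f=4: 4 faults
Smallest f with faults ≤ 19 is 2.

2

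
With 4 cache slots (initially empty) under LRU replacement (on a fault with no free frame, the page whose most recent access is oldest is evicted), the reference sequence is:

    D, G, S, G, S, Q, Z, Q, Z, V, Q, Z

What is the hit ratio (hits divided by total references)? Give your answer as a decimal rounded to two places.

D -> miss, frames (D)
G -> miss, frames (D G)
S -> miss, frames (D G S)
G -> hit
S -> hit
Q -> miss, frames (D G S Q)
Z -> miss, evict D, frames (G S Q Z)
Q -> hit
Z -> hit
V -> miss, evict G, frames (S Q Z V)
Q -> hit
Z -> hit
Hits: 6 of 12 references → 6/12 = 0.5000.

0.50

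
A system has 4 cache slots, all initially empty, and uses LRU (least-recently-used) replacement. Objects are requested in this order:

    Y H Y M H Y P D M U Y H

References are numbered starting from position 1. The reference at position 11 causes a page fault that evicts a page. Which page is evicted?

P

pos 1: Y → miss, frames (Y)
pos 2: H → miss, frames (Y H)
pos 3: Y → hit
pos 4: M → miss, frames (H Y M)
pos 5: H → hit
pos 6: Y → hit
pos 7: P → miss, frames (M H Y P)
pos 8: D → miss, evict M, frames (H Y P D)
pos 9: M → miss, evict H, frames (Y P D M)
pos 10: U → miss, evict Y, frames (P D M U)
pos 11: Y → miss, evict P, frames (D M U Y)
At position 11, page P is evicted.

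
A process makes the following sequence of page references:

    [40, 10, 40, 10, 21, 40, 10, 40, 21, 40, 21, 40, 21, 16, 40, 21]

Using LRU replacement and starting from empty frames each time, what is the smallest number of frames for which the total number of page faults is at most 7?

f=1: 16 faults
f=2: 9 faults
f=3: 4 faults
f=4: 4 faults
Smallest f with faults ≤ 7 is 3.

3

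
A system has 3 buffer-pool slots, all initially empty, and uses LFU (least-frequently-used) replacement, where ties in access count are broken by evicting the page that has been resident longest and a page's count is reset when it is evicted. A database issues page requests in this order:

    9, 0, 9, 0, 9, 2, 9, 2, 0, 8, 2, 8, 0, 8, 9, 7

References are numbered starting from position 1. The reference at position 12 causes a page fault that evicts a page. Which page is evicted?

2

pos 1: 9: fault, frames [9]
pos 2: 0: fault, frames [9, 0]
pos 3: 9: hit
pos 4: 0: hit
pos 5: 9: hit
pos 6: 2: fault, frames [9, 0, 2]
pos 7: 9: hit
pos 8: 2: hit
pos 9: 0: hit
pos 10: 8: fault, evict 2, frames [9, 0, 8]
pos 11: 2: fault, evict 8, frames [9, 0, 2]
pos 12: 8: fault, evict 2, frames [9, 0, 8]
At position 12, page 2 is evicted.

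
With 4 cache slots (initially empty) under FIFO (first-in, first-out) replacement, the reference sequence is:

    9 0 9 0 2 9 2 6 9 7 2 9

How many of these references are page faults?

9: miss, frames [9]
0: miss, frames [9, 0]
9: hit
0: hit
2: miss, frames [9, 0, 2]
9: hit
2: hit
6: miss, frames [9, 0, 2, 6]
9: hit
7: miss, evict 9, frames [0, 2, 6, 7]
2: hit
9: miss, evict 0, frames [2, 6, 7, 9]
Page faults: 6.

6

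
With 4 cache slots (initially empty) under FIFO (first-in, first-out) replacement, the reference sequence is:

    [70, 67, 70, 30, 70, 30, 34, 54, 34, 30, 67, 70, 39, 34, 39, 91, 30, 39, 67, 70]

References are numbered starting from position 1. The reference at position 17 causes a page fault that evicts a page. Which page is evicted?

54

pos 1: 70 -> miss, frames [70]
pos 2: 67 -> miss, frames [70, 67]
pos 3: 70 -> hit
pos 4: 30 -> miss, frames [70, 67, 30]
pos 5: 70 -> hit
pos 6: 30 -> hit
pos 7: 34 -> miss, frames [70, 67, 30, 34]
pos 8: 54 -> miss, evict 70, frames [67, 30, 34, 54]
pos 9: 34 -> hit
pos 10: 30 -> hit
pos 11: 67 -> hit
pos 12: 70 -> miss, evict 67, frames [30, 34, 54, 70]
pos 13: 39 -> miss, evict 30, frames [34, 54, 70, 39]
pos 14: 34 -> hit
pos 15: 39 -> hit
pos 16: 91 -> miss, evict 34, frames [54, 70, 39, 91]
pos 17: 30 -> miss, evict 54, frames [70, 39, 91, 30]
At position 17, page 54 is evicted.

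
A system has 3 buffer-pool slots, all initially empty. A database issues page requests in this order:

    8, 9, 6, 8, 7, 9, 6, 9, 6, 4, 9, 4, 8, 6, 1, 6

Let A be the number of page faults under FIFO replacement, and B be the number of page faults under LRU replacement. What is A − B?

Under FIFO: F F F . F . . . . F F . F F F . → 9 faults.
Under LRU: F F F . F F F . . F . . F F F . → 10 faults.
A − B = 9 − 10 = -1.

-1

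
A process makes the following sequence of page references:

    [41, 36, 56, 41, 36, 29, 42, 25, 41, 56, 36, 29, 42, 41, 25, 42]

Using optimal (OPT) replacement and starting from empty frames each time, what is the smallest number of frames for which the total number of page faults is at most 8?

f=1: 16 faults
f=2: 12 faults
f=3: 9 faults
f=4: 8 faults
f=5: 7 faults
f=6: 6 faults
Smallest f with faults ≤ 8 is 4.

4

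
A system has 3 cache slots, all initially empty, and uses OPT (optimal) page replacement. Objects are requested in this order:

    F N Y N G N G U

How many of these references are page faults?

F → fault, frames [F]
N → fault, frames [F, N]
Y → fault, frames [F, N, Y]
N → hit
G → fault, evict Y, frames [F, N, G]
N → hit
G → hit
U → fault, evict G, frames [F, N, U]
Page faults: 5.

5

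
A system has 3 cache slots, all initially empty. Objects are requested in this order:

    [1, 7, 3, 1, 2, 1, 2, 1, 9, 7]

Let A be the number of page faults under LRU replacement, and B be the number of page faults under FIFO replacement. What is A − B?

Under LRU: F F F . F . . . F F → 6 faults.
Under FIFO: F F F . F F . . F F → 7 faults.
A − B = 6 − 7 = -1.

-1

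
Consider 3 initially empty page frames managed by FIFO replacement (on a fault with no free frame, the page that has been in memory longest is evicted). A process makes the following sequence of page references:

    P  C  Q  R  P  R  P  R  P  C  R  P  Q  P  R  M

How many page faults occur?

P: miss, frames (P)
C: miss, frames (P C)
Q: miss, frames (P C Q)
R: miss, evict P, frames (C Q R)
P: miss, evict C, frames (Q R P)
R: hit
P: hit
R: hit
P: hit
C: miss, evict Q, frames (R P C)
R: hit
P: hit
Q: miss, evict R, frames (P C Q)
P: hit
R: miss, evict P, frames (C Q R)
M: miss, evict C, frames (Q R M)
Page faults: 9.

9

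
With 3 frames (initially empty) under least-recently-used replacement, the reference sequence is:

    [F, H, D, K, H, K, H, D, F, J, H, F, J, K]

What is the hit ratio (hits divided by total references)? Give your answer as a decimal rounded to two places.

0.43

F → fault, frames [F]
H → fault, frames [F, H]
D → fault, frames [F, H, D]
K → fault, evict F, frames [H, D, K]
H → hit
K → hit
H → hit
D → hit
F → fault, evict K, frames [H, D, F]
J → fault, evict H, frames [D, F, J]
H → fault, evict D, frames [F, J, H]
F → hit
J → hit
K → fault, evict H, frames [F, J, K]
Hits: 6 of 14 references → 6/14 = 0.4286.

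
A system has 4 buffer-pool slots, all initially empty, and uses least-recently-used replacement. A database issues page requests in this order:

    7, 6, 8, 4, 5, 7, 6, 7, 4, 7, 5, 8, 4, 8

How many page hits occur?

6

7 → fault, frames (7)
6 → fault, frames (7 6)
8 → fault, frames (7 6 8)
4 → fault, frames (7 6 8 4)
5 → fault, evict 7, frames (6 8 4 5)
7 → fault, evict 6, frames (8 4 5 7)
6 → fault, evict 8, frames (4 5 7 6)
7 → hit
4 → hit
7 → hit
5 → hit
8 → fault, evict 6, frames (4 7 5 8)
4 → hit
8 → hit
Hits: 6.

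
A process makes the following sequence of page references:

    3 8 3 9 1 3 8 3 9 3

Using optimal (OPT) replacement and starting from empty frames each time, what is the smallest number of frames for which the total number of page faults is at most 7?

2

f=1: 10 faults
f=2: 6 faults
f=3: 5 faults
f=4: 4 faults
Smallest f with faults ≤ 7 is 2.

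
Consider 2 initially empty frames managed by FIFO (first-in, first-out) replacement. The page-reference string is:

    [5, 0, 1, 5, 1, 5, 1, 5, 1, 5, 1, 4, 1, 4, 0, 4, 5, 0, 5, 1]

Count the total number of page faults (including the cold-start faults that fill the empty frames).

5 -> miss, frames (5)
0 -> miss, frames (5 0)
1 -> miss, evict 5, frames (0 1)
5 -> miss, evict 0, frames (1 5)
1 -> hit
5 -> hit
1 -> hit
5 -> hit
1 -> hit
5 -> hit
1 -> hit
4 -> miss, evict 1, frames (5 4)
1 -> miss, evict 5, frames (4 1)
4 -> hit
0 -> miss, evict 4, frames (1 0)
4 -> miss, evict 1, frames (0 4)
5 -> miss, evict 0, frames (4 5)
0 -> miss, evict 4, frames (5 0)
5 -> hit
1 -> miss, evict 5, frames (0 1)
Page faults: 11.

11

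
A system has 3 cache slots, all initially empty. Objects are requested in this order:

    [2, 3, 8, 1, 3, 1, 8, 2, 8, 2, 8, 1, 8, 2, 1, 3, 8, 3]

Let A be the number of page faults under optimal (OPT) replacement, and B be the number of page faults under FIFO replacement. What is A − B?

Under OPT: F F F F . . . F . . . . . . . F . . → 6 faults.
Under FIFO: F F F F . . . F . . . . . . . F F . → 7 faults.
A − B = 6 − 7 = -1.

-1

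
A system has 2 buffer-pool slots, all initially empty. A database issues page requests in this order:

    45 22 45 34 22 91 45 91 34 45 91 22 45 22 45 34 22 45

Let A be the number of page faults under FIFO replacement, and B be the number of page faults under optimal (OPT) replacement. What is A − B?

2

Under FIFO: F F . F . F F . F . F F F . . F F F → 12 faults.
Under OPT: F F . F . F F . F . F F . . . F . F → 10 faults.
A − B = 12 − 10 = 2.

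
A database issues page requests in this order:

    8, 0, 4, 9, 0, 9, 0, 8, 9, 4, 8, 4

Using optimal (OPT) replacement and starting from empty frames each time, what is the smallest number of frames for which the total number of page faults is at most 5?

f=1: 12 faults
f=2: 6 faults
f=3: 5 faults
f=4: 4 faults
Smallest f with faults ≤ 5 is 3.

3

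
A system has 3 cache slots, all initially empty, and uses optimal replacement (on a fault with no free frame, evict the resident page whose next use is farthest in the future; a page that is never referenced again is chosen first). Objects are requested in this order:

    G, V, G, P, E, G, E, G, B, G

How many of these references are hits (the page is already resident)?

5

G: miss, frames (G)
V: miss, frames (G V)
G: hit
P: miss, frames (G V P)
E: miss, evict P, frames (G V E)
G: hit
E: hit
G: hit
B: miss, evict E, frames (G V B)
G: hit
Hits: 5.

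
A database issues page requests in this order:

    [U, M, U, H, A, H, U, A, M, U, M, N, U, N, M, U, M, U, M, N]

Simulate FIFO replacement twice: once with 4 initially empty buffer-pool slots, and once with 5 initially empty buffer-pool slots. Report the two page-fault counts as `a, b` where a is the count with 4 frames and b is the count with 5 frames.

7, 5

4 frames: F F . F F . . . . . . F F . F . . . . . → 7 faults.
5 frames: F F . F F . . . . . . F . . . . . . . . → 5 faults.
5 < 7: adding a frame reduced faults, as is typical.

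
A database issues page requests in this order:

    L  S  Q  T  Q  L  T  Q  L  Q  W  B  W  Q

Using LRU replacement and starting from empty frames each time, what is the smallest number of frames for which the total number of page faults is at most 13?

2

f=1: 14 faults
f=2: 11 faults
f=3: 7 faults
f=4: 6 faults
f=5: 6 faults
f=6: 6 faults
Smallest f with faults ≤ 13 is 2.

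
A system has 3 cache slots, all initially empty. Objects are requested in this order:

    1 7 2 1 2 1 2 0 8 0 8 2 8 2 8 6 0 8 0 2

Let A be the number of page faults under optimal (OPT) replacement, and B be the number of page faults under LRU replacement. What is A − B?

Under OPT: F F F . . . . F F . . . . . . F . . . F → 7 faults.
Under LRU: F F F . . . . F F . . . . . . F F . . F → 8 faults.
A − B = 7 − 8 = -1.

-1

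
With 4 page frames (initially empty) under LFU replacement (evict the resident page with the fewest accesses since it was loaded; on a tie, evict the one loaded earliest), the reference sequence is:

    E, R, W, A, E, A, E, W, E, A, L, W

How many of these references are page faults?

E → fault, frames [E]
R → fault, frames [E, R]
W → fault, frames [E, R, W]
A → fault, frames [E, R, W, A]
E → hit
A → hit
E → hit
W → hit
E → hit
A → hit
L → fault, evict R, frames [E, W, A, L]
W → hit
Page faults: 5.

5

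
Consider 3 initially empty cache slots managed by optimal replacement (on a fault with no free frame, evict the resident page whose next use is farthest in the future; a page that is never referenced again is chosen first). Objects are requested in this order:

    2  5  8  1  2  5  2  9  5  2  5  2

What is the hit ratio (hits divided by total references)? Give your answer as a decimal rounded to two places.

0.58

2 -> fault, frames [2]
5 -> fault, frames [2, 5]
8 -> fault, frames [2, 5, 8]
1 -> fault, evict 8, frames [2, 5, 1]
2 -> hit
5 -> hit
2 -> hit
9 -> fault, evict 1, frames [2, 5, 9]
5 -> hit
2 -> hit
5 -> hit
2 -> hit
Hits: 7 of 12 references → 7/12 = 0.5833.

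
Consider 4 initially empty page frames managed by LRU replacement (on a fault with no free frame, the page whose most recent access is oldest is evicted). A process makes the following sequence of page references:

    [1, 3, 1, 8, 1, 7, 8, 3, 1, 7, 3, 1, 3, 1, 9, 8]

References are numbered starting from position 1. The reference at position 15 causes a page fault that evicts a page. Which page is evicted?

pos 1: 1: miss, frames [1]
pos 2: 3: miss, frames [1, 3]
pos 3: 1: hit
pos 4: 8: miss, frames [3, 1, 8]
pos 5: 1: hit
pos 6: 7: miss, frames [3, 8, 1, 7]
pos 7: 8: hit
pos 8: 3: hit
pos 9: 1: hit
pos 10: 7: hit
pos 11: 3: hit
pos 12: 1: hit
pos 13: 3: hit
pos 14: 1: hit
pos 15: 9: miss, evict 8, frames [7, 3, 1, 9]
At position 15, page 8 is evicted.

8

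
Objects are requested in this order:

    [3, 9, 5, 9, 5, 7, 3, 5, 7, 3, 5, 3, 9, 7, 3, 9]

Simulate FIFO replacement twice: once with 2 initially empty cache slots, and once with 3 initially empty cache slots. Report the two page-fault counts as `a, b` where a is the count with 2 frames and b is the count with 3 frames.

2 frames: F F F . . F F F F F F . F F F F → 13 faults.
3 frames: F F F . . F F . . . . . F . . . → 6 faults.
6 < 13: adding a frame reduced faults, as is typical.

13, 6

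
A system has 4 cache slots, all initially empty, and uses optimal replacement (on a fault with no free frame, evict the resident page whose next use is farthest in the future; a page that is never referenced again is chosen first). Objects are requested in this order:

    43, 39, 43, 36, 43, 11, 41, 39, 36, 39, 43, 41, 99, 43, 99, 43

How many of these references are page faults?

43 → fault, frames [43]
39 → fault, frames [43, 39]
43 → hit
36 → fault, frames [43, 39, 36]
43 → hit
11 → fault, frames [43, 39, 36, 11]
41 → fault, evict 11, frames [43, 39, 36, 41]
39 → hit
36 → hit
39 → hit
43 → hit
41 → hit
99 → fault, evict 41, frames [43, 39, 36, 99]
43 → hit
99 → hit
43 → hit
Page faults: 6.

6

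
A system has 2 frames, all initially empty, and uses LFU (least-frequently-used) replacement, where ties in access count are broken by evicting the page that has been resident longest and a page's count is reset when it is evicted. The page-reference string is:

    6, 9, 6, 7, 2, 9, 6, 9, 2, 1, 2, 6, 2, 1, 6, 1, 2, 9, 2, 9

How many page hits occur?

7

6: fault, frames [6]
9: fault, frames [6, 9]
6: hit
7: fault, evict 9, frames [6, 7]
2: fault, evict 7, frames [6, 2]
9: fault, evict 2, frames [6, 9]
6: hit
9: hit
2: fault, evict 9, frames [6, 2]
1: fault, evict 2, frames [6, 1]
2: fault, evict 1, frames [6, 2]
6: hit
2: hit
1: fault, evict 2, frames [6, 1]
6: hit
1: hit
2: fault, evict 1, frames [6, 2]
9: fault, evict 2, frames [6, 9]
2: fault, evict 9, frames [6, 2]
9: fault, evict 2, frames [6, 9]
Hits: 7.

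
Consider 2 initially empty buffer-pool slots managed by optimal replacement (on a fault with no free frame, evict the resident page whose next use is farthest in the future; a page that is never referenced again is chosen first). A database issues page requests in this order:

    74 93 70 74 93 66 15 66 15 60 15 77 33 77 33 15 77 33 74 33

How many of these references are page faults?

12

74 → miss, frames (74)
93 → miss, frames (74 93)
70 → miss, evict 93, frames (74 70)
74 → hit
93 → miss, evict 70, frames (74 93)
66 → miss, evict 93, frames (74 66)
15 → miss, evict 74, frames (66 15)
66 → hit
15 → hit
60 → miss, evict 66, frames (15 60)
15 → hit
77 → miss, evict 60, frames (15 77)
33 → miss, evict 15, frames (77 33)
77 → hit
33 → hit
15 → miss, evict 33, frames (77 15)
77 → hit
33 → miss, evict 15, frames (77 33)
74 → miss, evict 77, frames (33 74)
33 → hit
Page faults: 12.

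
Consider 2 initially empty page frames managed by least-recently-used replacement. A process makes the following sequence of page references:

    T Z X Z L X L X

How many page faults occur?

5

T → miss, frames (T)
Z → miss, frames (T Z)
X → miss, evict T, frames (Z X)
Z → hit
L → miss, evict X, frames (Z L)
X → miss, evict Z, frames (L X)
L → hit
X → hit
Page faults: 5.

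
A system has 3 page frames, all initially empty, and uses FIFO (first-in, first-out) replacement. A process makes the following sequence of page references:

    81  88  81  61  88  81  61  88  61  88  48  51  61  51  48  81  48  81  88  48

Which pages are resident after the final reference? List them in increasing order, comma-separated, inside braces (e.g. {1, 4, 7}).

81 -> miss, frames [81]
88 -> miss, frames [81, 88]
81 -> hit
61 -> miss, frames [81, 88, 61]
88 -> hit
81 -> hit
61 -> hit
88 -> hit
61 -> hit
88 -> hit
48 -> miss, evict 81, frames [88, 61, 48]
51 -> miss, evict 88, frames [61, 48, 51]
61 -> hit
51 -> hit
48 -> hit
81 -> miss, evict 61, frames [48, 51, 81]
48 -> hit
81 -> hit
88 -> miss, evict 48, frames [51, 81, 88]
48 -> miss, evict 51, frames [81, 88, 48]

{48, 81, 88}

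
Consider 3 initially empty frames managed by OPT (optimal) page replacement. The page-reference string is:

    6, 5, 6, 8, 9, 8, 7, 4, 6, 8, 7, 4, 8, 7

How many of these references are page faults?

7

6: miss, frames {6}
5: miss, frames {6,5}
6: hit
8: miss, frames {6,5,8}
9: miss, evict 5, frames {6,8,9}
8: hit
7: miss, evict 9, frames {6,8,7}
4: miss, evict 7, frames {6,8,4}
6: hit
8: hit
7: miss, evict 6, frames {8,4,7}
4: hit
8: hit
7: hit
Page faults: 7.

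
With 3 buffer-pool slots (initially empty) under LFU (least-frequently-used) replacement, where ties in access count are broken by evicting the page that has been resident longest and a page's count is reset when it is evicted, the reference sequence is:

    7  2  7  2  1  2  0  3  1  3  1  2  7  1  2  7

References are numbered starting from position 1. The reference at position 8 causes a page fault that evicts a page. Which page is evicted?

pos 1: 7 → miss, frames [7]
pos 2: 2 → miss, frames [7, 2]
pos 3: 7 → hit
pos 4: 2 → hit
pos 5: 1 → miss, frames [7, 2, 1]
pos 6: 2 → hit
pos 7: 0 → miss, evict 1, frames [7, 2, 0]
pos 8: 3 → miss, evict 0, frames [7, 2, 3]
At position 8, page 0 is evicted.

0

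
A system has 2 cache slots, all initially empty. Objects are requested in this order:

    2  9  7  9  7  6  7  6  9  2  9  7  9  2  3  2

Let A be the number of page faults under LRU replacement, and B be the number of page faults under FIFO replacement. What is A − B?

-1

Under LRU: F F F . . F . . F F . F . F F . → 9 faults.
Under FIFO: F F F . . F . . F F . F F F F . → 10 faults.
A − B = 9 − 10 = -1.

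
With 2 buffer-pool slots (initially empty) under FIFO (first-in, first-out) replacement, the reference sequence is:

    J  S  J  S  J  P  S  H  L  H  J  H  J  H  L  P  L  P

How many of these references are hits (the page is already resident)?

J -> miss, frames {J}
S -> miss, frames {J,S}
J -> hit
S -> hit
J -> hit
P -> miss, evict J, frames {S,P}
S -> hit
H -> miss, evict S, frames {P,H}
L -> miss, evict P, frames {H,L}
H -> hit
J -> miss, evict H, frames {L,J}
H -> miss, evict L, frames {J,H}
J -> hit
H -> hit
L -> miss, evict J, frames {H,L}
P -> miss, evict H, frames {L,P}
L -> hit
P -> hit
Hits: 9.

9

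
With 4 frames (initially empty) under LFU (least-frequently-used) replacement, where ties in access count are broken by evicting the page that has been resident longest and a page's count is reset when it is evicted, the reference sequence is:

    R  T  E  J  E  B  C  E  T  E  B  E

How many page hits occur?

R: fault, frames {R}
T: fault, frames {R,T}
E: fault, frames {R,T,E}
J: fault, frames {R,T,E,J}
E: hit
B: fault, evict R, frames {T,E,J,B}
C: fault, evict T, frames {E,J,B,C}
E: hit
T: fault, evict J, frames {E,B,C,T}
E: hit
B: hit
E: hit
Hits: 5.

5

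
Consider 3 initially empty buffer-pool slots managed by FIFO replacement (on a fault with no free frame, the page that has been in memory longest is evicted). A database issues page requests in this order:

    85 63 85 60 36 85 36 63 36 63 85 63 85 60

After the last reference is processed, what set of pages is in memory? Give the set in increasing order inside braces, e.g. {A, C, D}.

{60, 63, 85}

85: miss, frames {85}
63: miss, frames {85,63}
85: hit
60: miss, frames {85,63,60}
36: miss, evict 85, frames {63,60,36}
85: miss, evict 63, frames {60,36,85}
36: hit
63: miss, evict 60, frames {36,85,63}
36: hit
63: hit
85: hit
63: hit
85: hit
60: miss, evict 36, frames {85,63,60}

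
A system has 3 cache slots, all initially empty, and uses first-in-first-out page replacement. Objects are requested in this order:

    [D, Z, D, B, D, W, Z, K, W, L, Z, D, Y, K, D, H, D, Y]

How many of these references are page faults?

D → miss, frames [D]
Z → miss, frames [D, Z]
D → hit
B → miss, frames [D, Z, B]
D → hit
W → miss, evict D, frames [Z, B, W]
Z → hit
K → miss, evict Z, frames [B, W, K]
W → hit
L → miss, evict B, frames [W, K, L]
Z → miss, evict W, frames [K, L, Z]
D → miss, evict K, frames [L, Z, D]
Y → miss, evict L, frames [Z, D, Y]
K → miss, evict Z, frames [D, Y, K]
D → hit
H → miss, evict D, frames [Y, K, H]
D → miss, evict Y, frames [K, H, D]
Y → miss, evict K, frames [H, D, Y]
Page faults: 13.

13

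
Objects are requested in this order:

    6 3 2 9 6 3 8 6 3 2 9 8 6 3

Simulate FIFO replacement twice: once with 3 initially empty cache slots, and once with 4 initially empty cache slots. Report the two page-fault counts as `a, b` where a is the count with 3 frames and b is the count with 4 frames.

11, 12

3 frames: F F F F F F F . . F F . F F → 11 faults.
4 frames: F F F F . . F F F F F F F F → 12 faults.
12 > 11: adding a frame increased faults — Belady's anomaly.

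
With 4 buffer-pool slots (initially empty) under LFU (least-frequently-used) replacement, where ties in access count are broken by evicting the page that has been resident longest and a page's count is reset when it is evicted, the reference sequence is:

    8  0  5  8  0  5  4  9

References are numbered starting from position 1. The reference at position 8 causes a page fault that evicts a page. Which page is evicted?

4

pos 1: 8 -> miss, frames (8)
pos 2: 0 -> miss, frames (8 0)
pos 3: 5 -> miss, frames (8 0 5)
pos 4: 8 -> hit
pos 5: 0 -> hit
pos 6: 5 -> hit
pos 7: 4 -> miss, frames (8 0 5 4)
pos 8: 9 -> miss, evict 4, frames (8 0 5 9)
At position 8, page 4 is evicted.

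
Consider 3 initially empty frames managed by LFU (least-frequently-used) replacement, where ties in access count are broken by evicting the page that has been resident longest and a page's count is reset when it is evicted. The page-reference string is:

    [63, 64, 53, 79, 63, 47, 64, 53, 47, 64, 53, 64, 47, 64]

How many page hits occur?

63 → fault, frames (63)
64 → fault, frames (63 64)
53 → fault, frames (63 64 53)
79 → fault, evict 63, frames (64 53 79)
63 → fault, evict 64, frames (53 79 63)
47 → fault, evict 53, frames (79 63 47)
64 → fault, evict 79, frames (63 47 64)
53 → fault, evict 63, frames (47 64 53)
47 → hit
64 → hit
53 → hit
64 → hit
47 → hit
64 → hit
Hits: 6.

6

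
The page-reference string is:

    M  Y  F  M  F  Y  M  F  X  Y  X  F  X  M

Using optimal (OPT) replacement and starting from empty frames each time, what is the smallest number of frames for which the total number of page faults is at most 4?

f=1: 14 faults
f=2: 8 faults
f=3: 5 faults
f=4: 4 faults
Smallest f with faults ≤ 4 is 4.

4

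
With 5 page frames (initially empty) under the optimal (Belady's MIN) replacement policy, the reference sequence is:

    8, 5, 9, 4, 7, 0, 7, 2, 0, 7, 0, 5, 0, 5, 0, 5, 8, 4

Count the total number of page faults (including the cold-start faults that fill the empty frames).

8 -> miss, frames {8}
5 -> miss, frames {8,5}
9 -> miss, frames {8,5,9}
4 -> miss, frames {8,5,9,4}
7 -> miss, frames {8,5,9,4,7}
0 -> miss, evict 9, frames {8,5,4,7,0}
7 -> hit
2 -> miss, evict 4, frames {8,5,7,0,2}
0 -> hit
7 -> hit
0 -> hit
5 -> hit
0 -> hit
5 -> hit
0 -> hit
5 -> hit
8 -> hit
4 -> miss, evict 2, frames {8,5,7,0,4}
Page faults: 8.

8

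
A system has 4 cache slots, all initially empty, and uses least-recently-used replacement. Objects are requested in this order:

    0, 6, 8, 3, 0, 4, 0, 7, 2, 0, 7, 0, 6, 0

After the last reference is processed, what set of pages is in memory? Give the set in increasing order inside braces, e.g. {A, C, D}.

0 -> miss, frames [0]
6 -> miss, frames [0, 6]
8 -> miss, frames [0, 6, 8]
3 -> miss, frames [0, 6, 8, 3]
0 -> hit
4 -> miss, evict 6, frames [8, 3, 0, 4]
0 -> hit
7 -> miss, evict 8, frames [3, 4, 0, 7]
2 -> miss, evict 3, frames [4, 0, 7, 2]
0 -> hit
7 -> hit
0 -> hit
6 -> miss, evict 4, frames [2, 7, 0, 6]
0 -> hit

{0, 2, 6, 7}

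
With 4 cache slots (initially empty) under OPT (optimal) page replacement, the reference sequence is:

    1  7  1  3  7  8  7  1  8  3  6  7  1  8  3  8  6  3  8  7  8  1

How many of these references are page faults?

7

1 → fault, frames [1]
7 → fault, frames [1, 7]
1 → hit
3 → fault, frames [1, 7, 3]
7 → hit
8 → fault, frames [1, 7, 3, 8]
7 → hit
1 → hit
8 → hit
3 → hit
6 → fault, evict 3, frames [1, 7, 8, 6]
7 → hit
1 → hit
8 → hit
3 → fault, evict 1, frames [7, 8, 6, 3]
8 → hit
6 → hit
3 → hit
8 → hit
7 → hit
8 → hit
1 → fault, evict 3, frames [7, 8, 6, 1]
Page faults: 7.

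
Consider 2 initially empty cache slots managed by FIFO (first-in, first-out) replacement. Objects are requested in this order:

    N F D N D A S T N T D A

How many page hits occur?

N → miss, frames [N]
F → miss, frames [N, F]
D → miss, evict N, frames [F, D]
N → miss, evict F, frames [D, N]
D → hit
A → miss, evict D, frames [N, A]
S → miss, evict N, frames [A, S]
T → miss, evict A, frames [S, T]
N → miss, evict S, frames [T, N]
T → hit
D → miss, evict T, frames [N, D]
A → miss, evict N, frames [D, A]
Hits: 2.

2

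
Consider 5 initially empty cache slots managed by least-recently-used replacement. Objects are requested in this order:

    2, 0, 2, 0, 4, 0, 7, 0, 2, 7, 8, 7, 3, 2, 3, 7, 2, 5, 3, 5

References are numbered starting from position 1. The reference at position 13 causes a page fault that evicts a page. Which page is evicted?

4

pos 1: 2: fault, frames {2}
pos 2: 0: fault, frames {2,0}
pos 3: 2: hit
pos 4: 0: hit
pos 5: 4: fault, frames {2,0,4}
pos 6: 0: hit
pos 7: 7: fault, frames {2,4,0,7}
pos 8: 0: hit
pos 9: 2: hit
pos 10: 7: hit
pos 11: 8: fault, frames {4,0,2,7,8}
pos 12: 7: hit
pos 13: 3: fault, evict 4, frames {0,2,8,7,3}
At position 13, page 4 is evicted.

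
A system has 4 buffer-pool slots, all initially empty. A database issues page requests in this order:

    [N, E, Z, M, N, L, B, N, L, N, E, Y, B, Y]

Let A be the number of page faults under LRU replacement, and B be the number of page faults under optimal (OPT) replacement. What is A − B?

2

Under LRU: F F F F . F F . . . F F F . → 9 faults.
Under OPT: F F F F . F F . . . . F . . → 7 faults.
A − B = 9 − 7 = 2.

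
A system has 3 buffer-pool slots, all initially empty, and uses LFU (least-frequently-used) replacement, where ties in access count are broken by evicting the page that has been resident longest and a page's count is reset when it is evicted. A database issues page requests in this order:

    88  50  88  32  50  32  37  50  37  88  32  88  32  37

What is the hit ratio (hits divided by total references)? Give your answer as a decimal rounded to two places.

0.43

88: miss, frames (88)
50: miss, frames (88 50)
88: hit
32: miss, frames (88 50 32)
50: hit
32: hit
37: miss, evict 88, frames (50 32 37)
50: hit
37: hit
88: miss, evict 32, frames (50 37 88)
32: miss, evict 88, frames (50 37 32)
88: miss, evict 32, frames (50 37 88)
32: miss, evict 88, frames (50 37 32)
37: hit
Hits: 6 of 14 references → 6/14 = 0.4286.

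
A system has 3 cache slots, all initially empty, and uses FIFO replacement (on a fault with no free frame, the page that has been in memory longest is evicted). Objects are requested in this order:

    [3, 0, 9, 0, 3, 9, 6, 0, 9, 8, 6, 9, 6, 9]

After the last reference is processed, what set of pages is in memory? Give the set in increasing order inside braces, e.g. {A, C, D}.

3 → miss, frames (3)
0 → miss, frames (3 0)
9 → miss, frames (3 0 9)
0 → hit
3 → hit
9 → hit
6 → miss, evict 3, frames (0 9 6)
0 → hit
9 → hit
8 → miss, evict 0, frames (9 6 8)
6 → hit
9 → hit
6 → hit
9 → hit

{6, 8, 9}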